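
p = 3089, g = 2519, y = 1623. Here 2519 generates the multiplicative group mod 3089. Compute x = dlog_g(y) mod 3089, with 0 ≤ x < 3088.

Baby-step giant-step with m = ceil(sqrt(3088)) = 56.
Baby table (2519^j mod 3089 for j=0..55):
  0:1  1:2519  2:555  3:1817  4:2214  5:1421  6:2437  7:960
  8:2642  9:1492  10:2124  11:208  12:1911  13:1147  14:1078  15:251
  16:2113  17:300  18:1984  19:2783  20:1436  21:65  22:18  23:2096
  24:723  25:1816  26:2784  27:866  28:620  29:1835  30:1221  31:2144
  32:1164  33:655  34:419  35:2112  36:870  37:1429  38:966  39:2311
  40:1733  41:670  42:1136  43:1170  44:324  45:660  46:658  47:1798
  48:688  49:143  50:1893  51:2140  52:355  53:1524  54:2418  55:2523
Giant step factor: 2519^(-56) ≡ 1583 (mod 3089).
Scan 1623·1583^i mod 3089 for i = 0, 1, …:
  i=0: 1623   i=1: 2250   i=2: 133   i=3: 487
  i=4: 1760   i=5: 2891   i=6: 1644   i=7: 1514
  i=8: 2687   i=9: 3057     …   i=20: 2336
  i=21: 355
Match at i=21, j=52: x = 21·56 + 52 = 1228.

1228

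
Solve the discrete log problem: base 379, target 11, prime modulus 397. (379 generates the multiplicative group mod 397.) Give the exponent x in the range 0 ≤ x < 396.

224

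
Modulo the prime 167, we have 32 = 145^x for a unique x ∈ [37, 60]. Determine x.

42

Compute 145^37 mod 167 = 53, then multiply by 145 repeatedly:
  145^37=53  145^38=3  145^39=101  145^40=116  145^41=120
  145^42=32
Found 32 at exponent 42.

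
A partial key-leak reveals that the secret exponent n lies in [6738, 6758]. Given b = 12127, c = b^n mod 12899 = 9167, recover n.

6747

Compute 12127^6738 mod 12899 = 5271, then multiply by 12127 repeatedly:
  12127^6738=5271  12127^6739=6872  12127^6740=9204  12127^6741=1861  12127^6742=7996
  12127^6743=5709  12127^6744=4110  12127^6745=234  12127^6746=12837  12127^6747=9167
Found 9167 at exponent 6747.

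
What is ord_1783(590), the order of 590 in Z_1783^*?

The order of 590 must divide p − 1 = 1782 = 2 · 3^4 · 11.
Divisors: 1, 2, 3, 6, 9, 11, 18, 22, 27, 33, 54, 66, 81, 99, 162, 198, 297, 594, 891, 1782.
Check each in increasing order: 590^1 ≡ 590;  590^2 ≡ 415;  590^3 ≡ 579;  590^6 ≡ 37;  590^9 ≡ 27;  590^11 ≡ 507;  590^18 ≡ 729;  590^22 ≡ 297;  590^27 ≡ 70;  590^33 ≡ 807;  590^54 ≡ 1334;  590^66 ≡ 454;  590^81 ≡ 664;  590^99 ≡ 863;  590^162 ≡ 495;  590^198 ≡ 1258;  590^297 ≡ 1590;  590^594 ≡ 1589;  590^891 ≡ 1782;  590^1782 ≡ 1.
Smallest exponent giving 1 is 1782.

1782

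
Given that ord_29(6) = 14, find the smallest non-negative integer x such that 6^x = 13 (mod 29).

Successive powers of 6 modulo 29:
  6^0=1  6^1=6  6^2=7  6^3=13
So 6^3 ≡ 13 (mod 29), giving x = 3.

3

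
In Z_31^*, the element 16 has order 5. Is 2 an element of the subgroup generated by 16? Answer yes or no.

⟨16⟩ has order 5; its elements mod 31 are {1, 2, 4, 8, 16}.
2 is in this set.

yes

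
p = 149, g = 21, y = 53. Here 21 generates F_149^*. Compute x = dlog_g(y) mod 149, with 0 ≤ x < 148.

66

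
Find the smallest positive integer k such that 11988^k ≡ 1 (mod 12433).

2072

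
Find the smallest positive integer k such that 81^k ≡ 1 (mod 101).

25

The order of 81 must divide p − 1 = 100 = 2^2 · 5^2.
Divisors: 1, 2, 4, 5, 10, 20, 25, 50, 100.
Check each in increasing order: 81^1 ≡ 81;  81^2 ≡ 97;  81^4 ≡ 16;  81^5 ≡ 84;  81^10 ≡ 87;  81^20 ≡ 95;  81^25 ≡ 1.
Smallest exponent giving 1 is 25.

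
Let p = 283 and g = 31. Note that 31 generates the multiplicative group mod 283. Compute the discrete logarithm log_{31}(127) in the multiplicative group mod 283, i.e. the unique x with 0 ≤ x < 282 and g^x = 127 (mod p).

Baby-step giant-step with m = ceil(sqrt(282)) = 17.
Baby table (31^j mod 283 for j=0..16):
  0:1  1:31  2:112  3:76  4:92  5:22  6:116  7:200
  8:257  9:43  10:201  11:5  12:155  13:277  14:97  15:177
  16:110
Giant step factor: 31^(-17) ≡ 182 (mod 283).
Scan 127·182^i mod 283 for i = 0, 1, …:
  i=0: 127   i=1: 191   i=2: 236   i=3: 219
  i=4: 238   i=5: 17   i=6: 264   i=7: 221
  i=8: 36   i=9: 43
Match at i=9, j=9: x = 9·17 + 9 = 162.

162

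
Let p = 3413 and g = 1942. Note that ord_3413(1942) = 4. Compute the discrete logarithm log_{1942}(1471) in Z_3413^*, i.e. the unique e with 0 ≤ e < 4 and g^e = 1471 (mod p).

Successive powers of 1942 modulo 3413:
  1942^0=1  1942^1=1942  1942^2=3412  1942^3=1471
So 1942^3 ≡ 1471 (mod 3413), giving e = 3.

3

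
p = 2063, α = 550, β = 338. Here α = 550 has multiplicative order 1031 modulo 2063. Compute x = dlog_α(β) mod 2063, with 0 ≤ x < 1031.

429

Baby-step giant-step with m = ceil(sqrt(1031)) = 33.
Baby table (550^j mod 2063 for j=0..32):
  0:1  1:550  2:1302  3:239  4:1481  5:1728  6:1420  7:1186
  8:392  9:1048  10:823  11:853  12:849  13:712  14:1693  15:737
  16:1002  17:279  18:788  19:170  20:665  21:599  22:1433  23:84
  24:814  25:29  26:1509  27:624  28:742  29:1689  30:600  31:1983
  32:1386
Giant step factor: 550^(-33) ≡ 96 (mod 2063).
Scan 338·96^i mod 2063 for i = 0, 1, …:
  i=0: 338   i=1: 1503   i=2: 1941   i=3: 666
  i=4: 2046   i=5: 431   i=6: 116   i=7: 821
  i=8: 422   i=9: 1315   i=10: 397   i=11: 978
  i=12: 1053   i=13: 1
Match at i=13, j=0: x = 13·33 + 0 = 429.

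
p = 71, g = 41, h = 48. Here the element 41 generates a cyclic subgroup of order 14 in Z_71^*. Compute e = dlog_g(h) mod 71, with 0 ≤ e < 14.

2

Successive powers of 41 modulo 71:
  41^0=1  41^1=41  41^2=48
So 41^2 ≡ 48 (mod 71), giving e = 2.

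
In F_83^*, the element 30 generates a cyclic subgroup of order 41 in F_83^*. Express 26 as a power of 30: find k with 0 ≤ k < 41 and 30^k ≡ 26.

Successive powers of 30 modulo 83:
  30^0=1  30^1=30  30^2=70  30^3=25  30^4=3  30^5=7
  30^6=44  30^7=75  30^8=9  30^9=21  30^10=49  30^11=59
  30^12=27  30^13=63  30^14=64  30^15=11  30^16=81  30^17=23
  30^18=26
So 30^18 ≡ 26 (mod 83), giving k = 18.

18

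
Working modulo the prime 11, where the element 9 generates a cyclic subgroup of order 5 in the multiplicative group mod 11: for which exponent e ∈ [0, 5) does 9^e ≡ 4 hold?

2

Successive powers of 9 modulo 11:
  9^0=1  9^1=9  9^2=4
So 9^2 ≡ 4 (mod 11), giving e = 2.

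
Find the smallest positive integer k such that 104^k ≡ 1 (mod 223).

The order of 104 must divide p − 1 = 222 = 2 · 3 · 37.
Divisors: 1, 2, 3, 6, 37, 74, 111, 222.
Check each in increasing order: 104^1 ≡ 104;  104^2 ≡ 112;  104^3 ≡ 52;  104^6 ≡ 28;  104^37 ≡ 222;  104^74 ≡ 1.
Smallest exponent giving 1 is 74.

74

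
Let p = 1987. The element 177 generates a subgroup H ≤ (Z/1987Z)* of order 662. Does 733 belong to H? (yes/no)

733 ∈ ⟨177⟩ iff 733^662 ≡ 1 (mod 1987), since |⟨177⟩| = 662.
733^662 mod 1987 = 1339.
Since 1339 ≠ 1, 733 does not lie in the subgroup.

no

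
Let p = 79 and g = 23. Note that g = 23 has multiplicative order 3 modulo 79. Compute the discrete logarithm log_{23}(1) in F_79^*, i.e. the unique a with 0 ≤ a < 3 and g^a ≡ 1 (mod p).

Successive powers of 23 modulo 79:
  23^0=1
So 23^0 ≡ 1 (mod 79), giving a = 0.

0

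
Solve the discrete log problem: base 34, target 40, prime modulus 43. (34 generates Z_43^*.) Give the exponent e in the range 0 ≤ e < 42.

Baby-step giant-step with m = ceil(sqrt(42)) = 7.
Baby table (34^j mod 43 for j=0..6):
  0:1  1:34  2:38  3:2  4:25  5:33  6:4
Giant step factor: 34^(-7) ≡ 37 (mod 43).
Scan 40·37^i mod 43 for i = 0, 1, …:
  i=0: 40   i=1: 18   i=2: 21   i=3: 3
  i=4: 25
Match at i=4, j=4: e = 4·7 + 4 = 32.

32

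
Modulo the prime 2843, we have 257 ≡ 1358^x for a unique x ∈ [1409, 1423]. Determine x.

Compute 1358^1409 mod 2843 = 2420, then multiply by 1358 repeatedly:
  1358^1409=2420  1358^1410=2695  1358^1411=869  1358^1412=257
Found 257 at exponent 1412.

1412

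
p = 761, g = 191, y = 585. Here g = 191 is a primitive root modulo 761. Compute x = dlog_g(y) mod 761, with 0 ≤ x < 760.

395

Baby-step giant-step with m = ceil(sqrt(760)) = 28.
Baby table (191^j mod 761 for j=0..27):
  0:1  1:191  2:714  3:155  4:687  5:325  6:434  7:706
  8:149  9:302  10:607  11:265  12:389  13:482  14:742  15:176
  16:132  17:99  18:645  19:674  20:125  21:284  22:213  23:350
  24:643  25:292  26:219  27:735
Giant step factor: 191^(-28) ≡ 78 (mod 761).
Scan 585·78^i mod 761 for i = 0, 1, …:
  i=0: 585   i=1: 731   i=2: 704   i=3: 120
  i=4: 228   i=5: 281   i=6: 610   i=7: 398
  i=8: 604   i=9: 691     …   i=13: 402
  i=14: 155
Match at i=14, j=3: x = 14·28 + 3 = 395.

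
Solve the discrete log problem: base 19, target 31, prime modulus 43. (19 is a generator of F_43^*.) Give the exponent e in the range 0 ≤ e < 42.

Successive powers of 19 modulo 43:
  19^0=1  19^1=19  19^2=17  19^3=22  19^4=31
So 19^4 ≡ 31 (mod 43), giving e = 4.

4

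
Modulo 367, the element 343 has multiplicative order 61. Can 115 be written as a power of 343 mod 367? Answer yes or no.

no

115 ∈ ⟨343⟩ iff 115^61 ≡ 1 (mod 367), since |⟨343⟩| = 61.
115^61 mod 367 = 84.
Since 84 ≠ 1, 115 does not lie in the subgroup.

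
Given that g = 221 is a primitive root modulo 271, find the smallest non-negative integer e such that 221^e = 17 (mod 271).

Baby-step giant-step with m = ceil(sqrt(270)) = 17.
Baby table (221^j mod 271 for j=0..16):
  0:1  1:221  2:61  3:202  4:198  5:127  6:154  7:159
  8:180  9:214  10:140  11:46  12:139  13:96  14:78  15:165
  16:151
Giant step factor: 221^(-17) ≡ 107 (mod 271).
Scan 17·107^i mod 271 for i = 0, 1, …:
  i=0: 17   i=1: 193   i=2: 55   i=3: 194
  i=4: 162   i=5: 261   i=6: 14   i=7: 143
  i=8: 125   i=9: 96
Match at i=9, j=13: e = 9·17 + 13 = 166.

166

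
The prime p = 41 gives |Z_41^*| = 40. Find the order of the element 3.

8

The order of 3 must divide p − 1 = 40 = 2^3 · 5.
Divisors: 1, 2, 4, 5, 8, 10, 20, 40.
Check each in increasing order: 3^1 ≡ 3;  3^2 ≡ 9;  3^4 ≡ 40;  3^5 ≡ 38;  3^8 ≡ 1.
Smallest exponent giving 1 is 8.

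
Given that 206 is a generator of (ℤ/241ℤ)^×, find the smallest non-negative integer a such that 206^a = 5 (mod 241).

222

Baby-step giant-step with m = ceil(sqrt(240)) = 16.
Baby table (206^j mod 241 for j=0..15):
  0:1  1:206  2:20  3:23  4:159  5:219  6:47  7:42
  8:217  9:117  10:2  11:171  12:40  13:46  14:77  15:197
Giant step factor: 206^(-16) ≡ 100 (mod 241).
Scan 5·100^i mod 241 for i = 0, 1, …:
  i=0: 5   i=1: 18   i=2: 113   i=3: 214
  i=4: 192   i=5: 161   i=6: 194   i=7: 120
  i=8: 191   i=9: 61   i=10: 75   i=11: 29
  i=12: 8   i=13: 77
Match at i=13, j=14: a = 13·16 + 14 = 222.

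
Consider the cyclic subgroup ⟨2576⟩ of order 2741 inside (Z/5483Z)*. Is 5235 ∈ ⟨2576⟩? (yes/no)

5235 ∈ ⟨2576⟩ iff 5235^2741 ≡ 1 (mod 5483), since |⟨2576⟩| = 2741.
5235^2741 mod 5483 = 1.
Since 1 = 1, 5235 lies in the subgroup.

yes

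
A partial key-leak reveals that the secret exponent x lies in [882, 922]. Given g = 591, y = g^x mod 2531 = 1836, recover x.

Compute 591^882 mod 2531 = 570, then multiply by 591 repeatedly:
  591^882=570  591^883=247  591^884=1710  591^885=741  591^886=68
  591^887=2223  591^888=204  591^889=1607  591^890=612  591^891=2290
  591^892=1836
Found 1836 at exponent 892.

892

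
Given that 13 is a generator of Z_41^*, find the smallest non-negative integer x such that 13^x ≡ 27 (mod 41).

35

Successive powers of 13 modulo 41:
  13^0=1  13^1=13  13^2=5  13^3=24  13^4=25  13^5=38
  13^6=2  13^7=26  13^8=10  13^9=7  13^10=9  13^11=35
  13^12=4  13^13=11  13^14=20  13^15=14  13^16=18  13^17=29
  13^18=8  13^19=22  13^20=40  13^21=28  13^22=36  13^23=17
  13^24=16  13^25=3  13^26=39  13^27=15  13^28=31  13^29=34
  13^30=32  13^31=6  13^32=37  13^33=30  13^34=21  13^35=27
So 13^35 ≡ 27 (mod 41), giving x = 35.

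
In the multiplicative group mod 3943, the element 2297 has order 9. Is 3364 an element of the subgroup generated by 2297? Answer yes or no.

no

3364 ∈ ⟨2297⟩ iff 3364^9 ≡ 1 (mod 3943), since |⟨2297⟩| = 9.
3364^9 mod 3943 = 451.
Since 451 ≠ 1, 3364 does not lie in the subgroup.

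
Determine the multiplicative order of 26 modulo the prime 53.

52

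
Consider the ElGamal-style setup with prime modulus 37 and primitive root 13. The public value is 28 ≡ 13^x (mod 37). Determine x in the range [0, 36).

26

Successive powers of 13 modulo 37:
  13^0=1  13^1=13  13^2=21  13^3=14  13^4=34  13^5=35
  13^6=11  13^7=32  13^8=9  13^9=6  13^10=4  13^11=15
  13^12=10  13^13=19  13^14=25  13^15=29  13^16=7  13^17=17
  13^18=36  13^19=24  13^20=16  13^21=23  13^22=3  13^23=2
  13^24=26  13^25=5  13^26=28
So 13^26 ≡ 28 (mod 37), giving x = 26.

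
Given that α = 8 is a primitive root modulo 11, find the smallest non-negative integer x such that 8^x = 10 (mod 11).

Successive powers of 8 modulo 11:
  8^0=1  8^1=8  8^2=9  8^3=6  8^4=4  8^5=10
So 8^5 ≡ 10 (mod 11), giving x = 5.

5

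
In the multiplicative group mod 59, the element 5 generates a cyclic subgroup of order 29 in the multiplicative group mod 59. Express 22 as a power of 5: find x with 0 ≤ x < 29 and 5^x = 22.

Successive powers of 5 modulo 59:
  5^0=1  5^1=5  5^2=25  5^3=7  5^4=35  5^5=57
  5^6=49  5^7=9  5^8=45  5^9=48  5^10=4  5^11=20
  5^12=41  5^13=28  5^14=22
So 5^14 ≡ 22 (mod 59), giving x = 14.

14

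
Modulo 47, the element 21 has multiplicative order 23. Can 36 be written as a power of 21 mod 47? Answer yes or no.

⟨21⟩ has order 23; its elements mod 47 are {1, 2, 3, 4, 6, 7, 8, 9, 12, 14, 16, 17, 18, 21, 24, 25, 27, 28, 32, 34, 36, 37, 42}.
36 is in this set.

yes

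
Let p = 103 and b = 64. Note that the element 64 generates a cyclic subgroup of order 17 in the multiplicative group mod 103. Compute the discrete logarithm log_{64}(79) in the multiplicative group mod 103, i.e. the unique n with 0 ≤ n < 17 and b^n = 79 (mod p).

2

Successive powers of 64 modulo 103:
  64^0=1  64^1=64  64^2=79
So 64^2 ≡ 79 (mod 103), giving n = 2.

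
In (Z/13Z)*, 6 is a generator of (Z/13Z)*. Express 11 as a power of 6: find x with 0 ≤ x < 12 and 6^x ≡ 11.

Successive powers of 6 modulo 13:
  6^0=1  6^1=6  6^2=10  6^3=8  6^4=9  6^5=2
  6^6=12  6^7=7  6^8=3  6^9=5  6^10=4  6^11=11
So 6^11 ≡ 11 (mod 13), giving x = 11.

11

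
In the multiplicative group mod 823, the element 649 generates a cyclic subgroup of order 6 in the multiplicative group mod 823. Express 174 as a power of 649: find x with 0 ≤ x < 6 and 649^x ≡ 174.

4

Successive powers of 649 modulo 823:
  649^0=1  649^1=649  649^2=648  649^3=822  649^4=174
So 649^4 ≡ 174 (mod 823), giving x = 4.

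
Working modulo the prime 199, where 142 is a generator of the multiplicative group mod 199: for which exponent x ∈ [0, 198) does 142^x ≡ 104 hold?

182

Baby-step giant-step with m = ceil(sqrt(198)) = 15.
Baby table (142^j mod 199 for j=0..14):
  0:1  1:142  2:65  3:76  4:46  5:164  6:5  7:113
  8:126  9:181  10:31  11:24  12:25  13:167  14:33
Giant step factor: 142^(-15) ≡ 42 (mod 199).
Scan 104·42^i mod 199 for i = 0, 1, …:
  i=0: 104   i=1: 189   i=2: 177   i=3: 71
  i=4: 196   i=5: 73   i=6: 81   i=7: 19
  i=8: 2   i=9: 84   i=10: 145   i=11: 120
  i=12: 65
Match at i=12, j=2: x = 12·15 + 2 = 182.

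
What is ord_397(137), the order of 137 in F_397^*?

66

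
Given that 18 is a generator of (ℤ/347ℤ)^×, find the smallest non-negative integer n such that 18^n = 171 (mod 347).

65

Baby-step giant-step with m = ceil(sqrt(346)) = 19.
Baby table (18^j mod 347 for j=0..18):
  0:1  1:18  2:324  3:280  4:182  5:153  6:325  7:298
  8:159  9:86  10:160  11:104  12:137  13:37  14:319  15:190
  16:297  17:141  18:109
Giant step factor: 18^(-19) ≡ 240 (mod 347).
Scan 171·240^i mod 347 for i = 0, 1, …:
  i=0: 171   i=1: 94   i=2: 5   i=3: 159
Match at i=3, j=8: n = 3·19 + 8 = 65.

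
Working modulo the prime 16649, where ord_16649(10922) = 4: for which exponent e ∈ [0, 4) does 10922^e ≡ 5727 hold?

Successive powers of 10922 modulo 16649:
  10922^0=1  10922^1=10922  10922^2=16648  10922^3=5727
So 10922^3 ≡ 5727 (mod 16649), giving e = 3.

3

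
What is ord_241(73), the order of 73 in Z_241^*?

80

The order of 73 must divide p − 1 = 240 = 2^4 · 3 · 5.
Divisors: 1, 2, 3, 4, 5, 6, 8, 10, 12, 15, 16, 20, 24, 30, 40, 48, 60, 80, 120, 240.
Check each in increasing order: 73^1 ≡ 73;  73^2 ≡ 27;  73^3 ≡ 43;  73^4 ≡ 6;  73^5 ≡ 197;  73^6 ≡ 162;  73^8 ≡ 36;  73^10 ≡ 8;  73^12 ≡ 216;  73^15 ≡ 130;  73^16 ≡ 91;  73^20 ≡ 64;  73^24 ≡ 143;  73^30 ≡ 30;  73^40 ≡ 240;  73^48 ≡ 205;  73^60 ≡ 177;  73^80 ≡ 1.
Smallest exponent giving 1 is 80.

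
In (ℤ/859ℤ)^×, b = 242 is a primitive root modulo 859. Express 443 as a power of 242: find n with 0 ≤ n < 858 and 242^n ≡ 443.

740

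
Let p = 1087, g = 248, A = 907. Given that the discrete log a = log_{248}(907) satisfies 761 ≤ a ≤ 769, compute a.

Compute 248^761 mod 1087 = 122, then multiply by 248 repeatedly:
  248^761=122  248^762=907
Found 907 at exponent 762.

762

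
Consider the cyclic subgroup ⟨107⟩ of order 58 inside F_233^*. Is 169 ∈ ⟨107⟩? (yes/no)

yes

169 ∈ ⟨107⟩ iff 169^58 ≡ 1 (mod 233), since |⟨107⟩| = 58.
169^58 mod 233 = 1.
Since 1 = 1, 169 lies in the subgroup.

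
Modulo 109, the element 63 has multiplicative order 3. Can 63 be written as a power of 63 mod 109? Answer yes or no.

yes

⟨63⟩ has order 3; its elements mod 109 are {1, 45, 63}.
63 is in this set.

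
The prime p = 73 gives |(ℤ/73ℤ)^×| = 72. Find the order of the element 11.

72

The order of 11 must divide p − 1 = 72 = 2^3 · 3^2.
Divisors: 1, 2, 3, 4, 6, 8, 9, 12, 18, 24, 36, 72.
Check each in increasing order: 11^1 ≡ 11;  11^2 ≡ 48;  11^3 ≡ 17;  11^4 ≡ 41;  11^6 ≡ 70;  11^8 ≡ 2;  11^9 ≡ 22;  11^12 ≡ 9;  11^18 ≡ 46;  11^24 ≡ 8;  11^36 ≡ 72;  11^72 ≡ 1.
Smallest exponent giving 1 is 72.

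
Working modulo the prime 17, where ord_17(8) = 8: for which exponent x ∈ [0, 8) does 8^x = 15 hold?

Successive powers of 8 modulo 17:
  8^0=1  8^1=8  8^2=13  8^3=2  8^4=16  8^5=9
  8^6=4  8^7=15
So 8^7 ≡ 15 (mod 17), giving x = 7.

7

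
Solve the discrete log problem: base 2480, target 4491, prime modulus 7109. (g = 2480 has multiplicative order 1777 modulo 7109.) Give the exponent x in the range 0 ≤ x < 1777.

Successive powers of 2480 modulo 7109:
  2480^0=1  2480^1=2480  2480^2=1115  2480^3=6908  2480^4=6259  2480^5=3373
  2480^6=4856  2480^7=234  2480^8=4491
So 2480^8 ≡ 4491 (mod 7109), giving x = 8.

8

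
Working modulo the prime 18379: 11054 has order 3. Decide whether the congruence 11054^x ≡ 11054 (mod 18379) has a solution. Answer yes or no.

⟨11054⟩ has order 3; its elements mod 18379 are {1, 7324, 11054}.
11054 is in this set.

yes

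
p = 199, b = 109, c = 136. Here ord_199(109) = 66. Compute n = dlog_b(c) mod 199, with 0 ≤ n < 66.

3

Successive powers of 109 modulo 199:
  109^0=1  109^1=109  109^2=140  109^3=136
So 109^3 ≡ 136 (mod 199), giving n = 3.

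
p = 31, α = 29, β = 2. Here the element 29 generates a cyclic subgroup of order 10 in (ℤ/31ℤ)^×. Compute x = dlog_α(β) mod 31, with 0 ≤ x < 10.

Successive powers of 29 modulo 31:
  29^0=1  29^1=29  29^2=4  29^3=23  29^4=16  29^5=30
  29^6=2
So 29^6 ≡ 2 (mod 31), giving x = 6.

6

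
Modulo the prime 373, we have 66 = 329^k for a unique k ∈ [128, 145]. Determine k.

136

Compute 329^128 mod 373 = 70, then multiply by 329 repeatedly:
  329^128=70  329^129=277  329^130=121  329^131=271  329^132=12
  329^133=218  329^134=106  329^135=185  329^136=66
Found 66 at exponent 136.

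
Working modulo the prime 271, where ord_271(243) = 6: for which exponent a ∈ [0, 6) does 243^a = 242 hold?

2

Successive powers of 243 modulo 271:
  243^0=1  243^1=243  243^2=242
So 243^2 ≡ 242 (mod 271), giving a = 2.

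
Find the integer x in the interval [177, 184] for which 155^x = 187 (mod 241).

Compute 155^177 mod 241 = 168, then multiply by 155 repeatedly:
  155^177=168  155^178=12  155^179=173  155^180=64  155^181=39
  155^182=20  155^183=208  155^184=187
Found 187 at exponent 184.

184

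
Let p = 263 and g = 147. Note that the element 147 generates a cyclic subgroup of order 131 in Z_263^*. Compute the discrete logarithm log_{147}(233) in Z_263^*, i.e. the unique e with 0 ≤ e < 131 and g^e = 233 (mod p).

Baby-step giant-step with m = ceil(sqrt(131)) = 12.
Baby table (147^j mod 263 for j=0..11):
  0:1  1:147  2:43  3:9  4:8  5:124  6:81  7:72
  8:64  9:203  10:122  11:50
Giant step factor: 147^(-12) ≡ 169 (mod 263).
Scan 233·169^i mod 263 for i = 0, 1, …:
  i=0: 233   i=1: 190   i=2: 24   i=3: 111
  i=4: 86   i=5: 69   i=6: 89   i=7: 50
Match at i=7, j=11: e = 7·12 + 11 = 95.

95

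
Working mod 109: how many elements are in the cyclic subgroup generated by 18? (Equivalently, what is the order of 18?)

108

The order of 18 must divide p − 1 = 108 = 2^2 · 3^3.
Divisors: 1, 2, 3, 4, 6, 9, 12, 18, 27, 36, 54, 108.
Check each in increasing order: 18^1 ≡ 18;  18^2 ≡ 106;  18^3 ≡ 55;  18^4 ≡ 9;  18^6 ≡ 82;  18^9 ≡ 41;  18^12 ≡ 75;  18^18 ≡ 46;  18^27 ≡ 33;  18^36 ≡ 45;  18^54 ≡ 108;  18^108 ≡ 1.
Smallest exponent giving 1 is 108.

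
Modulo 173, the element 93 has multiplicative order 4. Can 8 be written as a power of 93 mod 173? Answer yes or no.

no

8 ∈ ⟨93⟩ iff 8^4 ≡ 1 (mod 173), since |⟨93⟩| = 4.
8^4 mod 173 = 117.
Since 117 ≠ 1, 8 does not lie in the subgroup.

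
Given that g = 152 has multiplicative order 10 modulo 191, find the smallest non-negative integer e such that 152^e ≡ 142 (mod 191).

Successive powers of 152 modulo 191:
  152^0=1  152^1=152  152^2=184  152^3=82  152^4=49  152^5=190
  152^6=39  152^7=7  152^8=109  152^9=142
So 152^9 ≡ 142 (mod 191), giving e = 9.

9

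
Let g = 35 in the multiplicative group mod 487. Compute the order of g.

The order of 35 must divide p − 1 = 486 = 2 · 3^5.
Divisors: 1, 2, 3, 6, 9, 18, 27, 54, 81, 162, 243, 486.
Check each in increasing order: 35^1 ≡ 35;  35^2 ≡ 251;  35^3 ≡ 19;  35^6 ≡ 361;  35^9 ≡ 41;  35^18 ≡ 220;  35^27 ≡ 254;  35^54 ≡ 232;  35^81 ≡ 1.
Smallest exponent giving 1 is 81.

81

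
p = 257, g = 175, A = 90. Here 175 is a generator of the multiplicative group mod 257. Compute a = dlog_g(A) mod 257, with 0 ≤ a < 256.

Baby-step giant-step with m = ceil(sqrt(256)) = 16.
Baby table (175^j mod 257 for j=0..15):
  0:1  1:175  2:42  3:154  4:222  5:43  6:72  7:7
  8:197  9:37  10:50  11:12  12:44  13:247  14:49  15:94
Giant step factor: 175^(-16) ≡ 129 (mod 257).
Scan 90·129^i mod 257 for i = 0, 1, …:
  i=0: 90   i=1: 45   i=2: 151   i=3: 204
  i=4: 102   i=5: 51   i=6: 154
Match at i=6, j=3: a = 6·16 + 3 = 99.

99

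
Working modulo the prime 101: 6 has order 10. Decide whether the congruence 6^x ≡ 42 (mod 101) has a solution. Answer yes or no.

no

⟨6⟩ has order 10; its elements mod 101 are {1, 6, 14, 17, 36, 65, 84, 87, 95, 100}.
42 is not in this set.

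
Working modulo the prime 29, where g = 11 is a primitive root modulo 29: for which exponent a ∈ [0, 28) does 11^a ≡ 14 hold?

Successive powers of 11 modulo 29:
  11^0=1  11^1=11  11^2=5  11^3=26  11^4=25  11^5=14
So 11^5 ≡ 14 (mod 29), giving a = 5.

5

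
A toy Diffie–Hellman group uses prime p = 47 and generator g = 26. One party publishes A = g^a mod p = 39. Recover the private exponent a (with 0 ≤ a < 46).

9

Successive powers of 26 modulo 47:
  26^0=1  26^1=26  26^2=18  26^3=45  26^4=42  26^5=11
  26^6=4  26^7=10  26^8=25  26^9=39
So 26^9 ≡ 39 (mod 47), giving a = 9.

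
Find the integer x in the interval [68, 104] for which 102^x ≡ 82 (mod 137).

Compute 102^68 mod 137 = 136, then multiply by 102 repeatedly:
  102^68=136  102^69=35  102^70=8  102^71=131  102^72=73
  102^73=48  102^74=101  102^75=27  102^76=14  102^77=58
  102^78=25  102^79=84  102^80=74  102^81=13  102^82=93
  102^83=33  102^84=78  102^85=10  102^86=61  102^87=57
  102^88=60  102^89=92  102^90=68  102^91=86  102^92=4
  102^93=134  102^94=105  102^95=24  102^96=119  102^97=82
Found 82 at exponent 97.

97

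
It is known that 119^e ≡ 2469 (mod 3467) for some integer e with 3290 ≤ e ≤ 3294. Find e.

Compute 119^3290 mod 3467 = 3166, then multiply by 119 repeatedly:
  119^3290=3166  119^3291=2318  119^3292=1949  119^3293=3109  119^3294=2469
Found 2469 at exponent 3294.

3294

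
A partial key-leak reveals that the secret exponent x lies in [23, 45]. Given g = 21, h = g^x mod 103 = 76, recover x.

30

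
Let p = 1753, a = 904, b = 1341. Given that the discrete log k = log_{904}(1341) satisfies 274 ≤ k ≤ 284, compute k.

278

Compute 904^274 mod 1753 = 1741, then multiply by 904 repeatedly:
  904^274=1741  904^275=1423  904^276=1443  904^277=240  904^278=1341
Found 1341 at exponent 278.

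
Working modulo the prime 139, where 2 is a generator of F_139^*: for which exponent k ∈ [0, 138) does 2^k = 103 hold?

15

Successive powers of 2 modulo 139:
  2^0=1  2^1=2  2^2=4  2^3=8  2^4=16  2^5=32
  2^6=64  2^7=128  2^8=117  2^9=95  2^10=51  2^11=102
  2^12=65  2^13=130  2^14=121  2^15=103
So 2^15 ≡ 103 (mod 139), giving k = 15.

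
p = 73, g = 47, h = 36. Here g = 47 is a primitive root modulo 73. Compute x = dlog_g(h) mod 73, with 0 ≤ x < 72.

Baby-step giant-step with m = ceil(sqrt(72)) = 9.
Baby table (47^j mod 73 for j=0..8):
  0:1  1:47  2:19  3:17  4:69  5:31  6:70  7:5
  8:16
Giant step factor: 47^(-9) ≡ 10 (mod 73).
Scan 36·10^i mod 73 for i = 0, 1, …:
  i=0: 36   i=1: 68   i=2: 23   i=3: 11
  i=4: 37   i=5: 5
Match at i=5, j=7: x = 5·9 + 7 = 52.

52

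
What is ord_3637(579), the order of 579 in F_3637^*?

The order of 579 must divide p − 1 = 3636 = 2^2 · 3^2 · 101.
Divisors: 1, 2, 3, 4, 6, 9, 12, 18, 36, 101, 202, 303, 404, 606, 909, 1212, 1818, 3636.
Check each in increasing order: 579^1 ≡ 579;  579^2 ≡ 637;  579^3 ≡ 1486;  579^4 ≡ 2062;  579^6 ≡ 537;  579^9 ≡ 1479;  579^12 ≡ 1046;  579^18 ≡ 1604;  579^36 ≡ 1457;  579^101 ≡ 2317;  579^202 ≡ 277;  579^303 ≡ 1697;  579^404 ≡ 352;  579^606 ≡ 2942;  579^909 ≡ 2610;  579^1212 ≡ 2941;  579^1818 ≡ 3636;  579^3636 ≡ 1.
Smallest exponent giving 1 is 3636.

3636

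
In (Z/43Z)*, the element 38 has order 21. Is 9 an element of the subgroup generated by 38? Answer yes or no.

yes

⟨38⟩ has order 21; its elements mod 43 are {1, 4, 6, 9, 10, 11, 13, 14, 15, 16, 17, 21, 23, 24, 25, 31, 35, 36, 38, 40, 41}.
9 is in this set.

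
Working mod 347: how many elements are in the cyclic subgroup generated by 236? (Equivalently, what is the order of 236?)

The order of 236 must divide p − 1 = 346 = 2 · 173.
Divisors: 1, 2, 173, 346.
Check each in increasing order: 236^1 ≡ 236;  236^2 ≡ 176;  236^173 ≡ 1.
Smallest exponent giving 1 is 173.

173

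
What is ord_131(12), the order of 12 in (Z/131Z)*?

65

The order of 12 must divide p − 1 = 130 = 2 · 5 · 13.
Divisors: 1, 2, 5, 10, 13, 26, 65, 130.
Check each in increasing order: 12^1 ≡ 12;  12^2 ≡ 13;  12^5 ≡ 63;  12^10 ≡ 39;  12^13 ≡ 58;  12^26 ≡ 89;  12^65 ≡ 1.
Smallest exponent giving 1 is 65.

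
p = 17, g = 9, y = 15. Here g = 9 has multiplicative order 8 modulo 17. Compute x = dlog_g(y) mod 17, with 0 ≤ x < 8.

3

Successive powers of 9 modulo 17:
  9^0=1  9^1=9  9^2=13  9^3=15
So 9^3 ≡ 15 (mod 17), giving x = 3.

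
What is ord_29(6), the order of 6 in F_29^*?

14

The order of 6 must divide p − 1 = 28 = 2^2 · 7.
Divisors: 1, 2, 4, 7, 14, 28.
Check each in increasing order: 6^1 ≡ 6;  6^2 ≡ 7;  6^4 ≡ 20;  6^7 ≡ 28;  6^14 ≡ 1.
Smallest exponent giving 1 is 14.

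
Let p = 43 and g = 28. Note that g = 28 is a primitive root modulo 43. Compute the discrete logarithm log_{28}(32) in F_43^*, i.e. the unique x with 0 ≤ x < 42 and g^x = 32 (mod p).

Baby-step giant-step with m = ceil(sqrt(42)) = 7.
Baby table (28^j mod 43 for j=0..6):
  0:1  1:28  2:10  3:22  4:14  5:5  6:11
Giant step factor: 28^(-7) ≡ 37 (mod 43).
Scan 32·37^i mod 43 for i = 0, 1, …:
  i=0: 32   i=1: 23   i=2: 34   i=3: 11
Match at i=3, j=6: x = 3·7 + 6 = 27.

27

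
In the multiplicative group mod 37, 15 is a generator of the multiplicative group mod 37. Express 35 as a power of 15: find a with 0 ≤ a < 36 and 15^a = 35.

7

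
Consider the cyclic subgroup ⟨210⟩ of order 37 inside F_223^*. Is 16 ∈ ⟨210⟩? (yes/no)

16 ∈ ⟨210⟩ iff 16^37 ≡ 1 (mod 223), since |⟨210⟩| = 37.
16^37 mod 223 = 1.
Since 1 = 1, 16 lies in the subgroup.

yes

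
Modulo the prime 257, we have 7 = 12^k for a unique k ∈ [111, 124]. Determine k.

117

Compute 12^111 mod 257 = 83, then multiply by 12 repeatedly:
  12^111=83  12^112=225  12^113=130  12^114=18  12^115=216
  12^116=22  12^117=7
Found 7 at exponent 117.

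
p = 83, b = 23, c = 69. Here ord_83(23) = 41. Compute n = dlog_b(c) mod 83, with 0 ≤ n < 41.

35

Baby-step giant-step with m = ceil(sqrt(41)) = 7.
Baby table (23^j mod 83 for j=0..6):
  0:1  1:23  2:31  3:49  4:48  5:25  6:77
Giant step factor: 23^(-7) ≡ 3 (mod 83).
Scan 69·3^i mod 83 for i = 0, 1, …:
  i=0: 69   i=1: 41   i=2: 40   i=3: 37
  i=4: 28   i=5: 1
Match at i=5, j=0: n = 5·7 + 0 = 35.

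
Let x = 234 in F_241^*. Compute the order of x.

The order of 234 must divide p − 1 = 240 = 2^4 · 3 · 5.
Divisors: 1, 2, 3, 4, 5, 6, 8, 10, 12, 15, 16, 20, 24, 30, 40, 48, 60, 80, 120, 240.
Check each in increasing order: 234^1 ≡ 234;  234^2 ≡ 49;  234^3 ≡ 139;  234^4 ≡ 232;  234^5 ≡ 63;  234^6 ≡ 41;  234^8 ≡ 81;  234^10 ≡ 113;  234^12 ≡ 235;  234^15 ≡ 130;  234^16 ≡ 54;  234^20 ≡ 237;  234^24 ≡ 36;  234^30 ≡ 30;  234^40 ≡ 16;  234^48 ≡ 91;  234^60 ≡ 177;  234^80 ≡ 15;  234^120 ≡ 240;  234^240 ≡ 1.
Smallest exponent giving 1 is 240.

240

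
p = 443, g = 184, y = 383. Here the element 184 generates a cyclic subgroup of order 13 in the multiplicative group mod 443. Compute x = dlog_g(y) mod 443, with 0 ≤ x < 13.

Successive powers of 184 modulo 443:
  184^0=1  184^1=184  184^2=188  184^3=38  184^4=347  184^5=56
  184^6=115  184^7=339  184^8=356  184^9=383
So 184^9 ≡ 383 (mod 443), giving x = 9.

9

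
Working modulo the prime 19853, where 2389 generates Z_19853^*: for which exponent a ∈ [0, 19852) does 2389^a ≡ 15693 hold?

19060

Baby-step giant-step with m = ceil(sqrt(19852)) = 141.
Baby table (2389^j mod 19853 for j=0..140):
  0:1  1:2389  2:9510  3:7558  4:9685  5:8720  6:6283  7:1219
  8:13653  9:18391  10:1410  11:13333  12:8325  13:15572  14:16839  15:6193
  16:4592  17:11432  18:13173  19:3292  20:2800  21:18592  22:5127  23:18955
  24:18655  25:16663  26:2642  27:18337  28:11375  29:15971  30:17106  31:8760
  32:2578  33:4412  34:18178  35:8731  36:12709  37:6564  38:17379  39:5808
  40:17918  41:3034  42:1881  43:6931  44:757  45:1850  46:12284  47:3742
  48:5788  49:9844  50:11364  51:9545  52:11761  53:5034  54:15161  55:7757
  56:8624  57:15175  58:1497  59:2793  60:1869  61:17969  62:5755  63:10419
  64:15182  65:18220  66:9804  67:15069  68:6352  69:7236  70:14694  71:3862
  72:14526  73:19423  74:5086  75:418  76:5952  77:4580  78:2617  79:18171
  80:11861  81:5698  82:13217  83:9143  84:4327  85:13643  86:14354  87:5575
  88:17165  89:10740  90:7784  91:13568  92:13856  93:7033  94:6199  95:18926
  96:8933  97:18815  98:1843  99:15414  100:16584  101:12441  102:1608  103:9883
  104:5270  105:3228  106:8728  107:5542  108:17740  109:14558  110:16459  111:11611
  112:4038  113:18077  114:5678  115:5143  116:17473  117:11991  118:18473  119:18631
  120:18886  121:12638  122:15622  123:17171  124:5221  125:5285  126:19210  127:12407
  128:19647  129:4191  130:6387  131:11439  132:10043  133:10303  134:16000  135:6975
  136:6608  137:3377  138:7335  139:12969  140:12261
Giant step factor: 2389^(-141) ≡ 6685 (mod 19853).
Scan 15693·6685^i mod 19853 for i = 0, 1, …:
  i=0: 15693   i=1: 4453   i=2: 8658   i=3: 7235
  i=4: 4067   i=5: 9138   i=6: 19702   i=7: 3068
  i=8: 1431   i=9: 16942     …   i=134: 13319
  i=135: 16663
Match at i=135, j=25: a = 135·141 + 25 = 19060.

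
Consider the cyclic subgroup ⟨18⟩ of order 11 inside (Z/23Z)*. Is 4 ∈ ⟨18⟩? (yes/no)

yes

4 ∈ ⟨18⟩ iff 4^11 ≡ 1 (mod 23), since |⟨18⟩| = 11.
4^11 mod 23 = 1.
Since 1 = 1, 4 lies in the subgroup.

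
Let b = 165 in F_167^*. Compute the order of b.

The order of 165 must divide p − 1 = 166 = 2 · 83.
Divisors: 1, 2, 83, 166.
Check each in increasing order: 165^1 ≡ 165;  165^2 ≡ 4;  165^83 ≡ 166;  165^166 ≡ 1.
Smallest exponent giving 1 is 166.

166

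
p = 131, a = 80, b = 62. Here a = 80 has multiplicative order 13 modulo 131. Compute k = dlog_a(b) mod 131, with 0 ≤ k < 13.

11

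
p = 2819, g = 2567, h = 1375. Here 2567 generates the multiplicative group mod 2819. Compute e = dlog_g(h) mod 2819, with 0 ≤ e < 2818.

2173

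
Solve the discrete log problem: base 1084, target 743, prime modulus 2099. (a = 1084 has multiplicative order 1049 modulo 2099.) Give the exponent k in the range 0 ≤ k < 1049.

1036

Baby-step giant-step with m = ceil(sqrt(1049)) = 33.
Baby table (1084^j mod 2099 for j=0..32):
  0:1  1:1084  2:1715  3:1445  4:526  5:1355  6:1619  7:232
  8:1707  9:1169  10:1499  11:290  12:1609  13:1986  14:1349  15:1412
  16:437  17:1433  18:112  19:1765  20:1071  21:217  22:140  23:632
  24:814  25:796  26:175  27:790  28:2067  29:995  30:1793  31:2037
  32:2059
Giant step factor: 1084^(-33) ≡ 181 (mod 2099).
Scan 743·181^i mod 2099 for i = 0, 1, …:
  i=0: 743   i=1: 147   i=2: 1419   i=3: 761
  i=4: 1306   i=5: 1298   i=6: 1949   i=7: 137
  i=8: 1708   i=9: 595     …   i=30: 614
  i=31: 1986
Match at i=31, j=13: k = 31·33 + 13 = 1036.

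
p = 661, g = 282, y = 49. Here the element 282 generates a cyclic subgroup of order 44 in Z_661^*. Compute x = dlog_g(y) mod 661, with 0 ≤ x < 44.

18

Successive powers of 282 modulo 661:
  282^0=1  282^1=282  282^2=204  282^3=21  282^4=634  282^5=318
  282^6=441  282^7=94  282^8=68  282^9=7  282^10=652  282^11=106
  282^12=147  282^13=472  282^14=243  282^15=443  282^16=658  282^17=476
  282^18=49
So 282^18 ≡ 49 (mod 661), giving x = 18.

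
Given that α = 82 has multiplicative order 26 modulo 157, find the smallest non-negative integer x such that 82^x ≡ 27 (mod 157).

15

Successive powers of 82 modulo 157:
  82^0=1  82^1=82  82^2=130  82^3=141  82^4=101  82^5=118
  82^6=99  82^7=111  82^8=153  82^9=143  82^10=108  82^11=64
  82^12=67  82^13=156  82^14=75  82^15=27
So 82^15 ≡ 27 (mod 157), giving x = 15.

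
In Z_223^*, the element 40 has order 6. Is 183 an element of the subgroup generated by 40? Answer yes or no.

⟨40⟩ has order 6; its elements mod 223 are {1, 39, 40, 183, 184, 222}.
183 is in this set.

yes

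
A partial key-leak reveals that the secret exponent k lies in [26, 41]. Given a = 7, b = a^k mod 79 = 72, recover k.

40

Compute 7^26 mod 79 = 55, then multiply by 7 repeatedly:
  7^26=55  7^27=69  7^28=9  7^29=63  7^30=46
  7^31=6  7^32=42  7^33=57  7^34=4  7^35=28
  7^36=38  7^37=29  7^38=45  7^39=78  7^40=72
Found 72 at exponent 40.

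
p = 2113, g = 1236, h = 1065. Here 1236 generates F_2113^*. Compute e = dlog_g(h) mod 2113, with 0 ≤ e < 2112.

281

Baby-step giant-step with m = ceil(sqrt(2112)) = 46.
Baby table (1236^j mod 2113 for j=0..45):
  0:1  1:1236  2:2110  3:518  4:9  5:559  6:2086  7:436
  8:81  9:805  10:1870  11:1811  12:729  13:906  14:2039  15:1508
  16:222  17:1815  18:1447  19:894  20:1998  21:1544  22:345  23:1707
  24:1078  25:1218  26:992  27:572  28:1250  29:397  30:476  31:922
  32:685  33:1460  34:58  35:1959  36:1939  37:462  38:522  39:727
  40:547  41:2045  42:472  43:204  44:697  45:1501
Giant step factor: 1236^(-46) ≡ 2017 (mod 2113).
Scan 1065·2017^i mod 2113 for i = 0, 1, …:
  i=0: 1065   i=1: 1297   i=2: 155   i=3: 2024
  i=4: 92   i=5: 1733   i=6: 559
Match at i=6, j=5: e = 6·46 + 5 = 281.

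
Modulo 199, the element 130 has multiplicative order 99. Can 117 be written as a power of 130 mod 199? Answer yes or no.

117 ∈ ⟨130⟩ iff 117^99 ≡ 1 (mod 199), since |⟨130⟩| = 99.
117^99 mod 199 = 1.
Since 1 = 1, 117 lies in the subgroup.

yes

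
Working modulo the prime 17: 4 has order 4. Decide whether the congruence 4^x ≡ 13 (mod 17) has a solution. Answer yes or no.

13 ∈ ⟨4⟩ iff 13^4 ≡ 1 (mod 17), since |⟨4⟩| = 4.
13^4 mod 17 = 1.
Since 1 = 1, 13 lies in the subgroup.

yes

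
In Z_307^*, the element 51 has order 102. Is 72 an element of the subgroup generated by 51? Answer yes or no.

72 ∈ ⟨51⟩ iff 72^102 ≡ 1 (mod 307), since |⟨51⟩| = 102.
72^102 mod 307 = 1.
Since 1 = 1, 72 lies in the subgroup.

yes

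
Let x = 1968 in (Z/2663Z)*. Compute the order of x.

121

The order of 1968 must divide p − 1 = 2662 = 2 · 11^3.
Divisors: 1, 2, 11, 22, 121, 242, 1331, 2662.
Check each in increasing order: 1968^1 ≡ 1968;  1968^2 ≡ 1022;  1968^11 ≡ 1523;  1968^22 ≡ 56;  1968^121 ≡ 1.
Smallest exponent giving 1 is 121.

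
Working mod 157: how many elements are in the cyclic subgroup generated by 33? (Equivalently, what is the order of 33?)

78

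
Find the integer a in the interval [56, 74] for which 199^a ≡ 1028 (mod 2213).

60

Compute 199^56 mod 2213 = 1537, then multiply by 199 repeatedly:
  199^56=1537  199^57=469  199^58=385  199^59=1373  199^60=1028
Found 1028 at exponent 60.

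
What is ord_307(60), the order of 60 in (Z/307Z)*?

153

The order of 60 must divide p − 1 = 306 = 2 · 3^2 · 17.
Divisors: 1, 2, 3, 6, 9, 17, 18, 34, 51, 102, 153, 306.
Check each in increasing order: 60^1 ≡ 60;  60^2 ≡ 223;  60^3 ≡ 179;  60^6 ≡ 113;  60^9 ≡ 272;  60^17 ≡ 46;  60^18 ≡ 304;  60^34 ≡ 274;  60^51 ≡ 17;  60^102 ≡ 289;  60^153 ≡ 1.
Smallest exponent giving 1 is 153.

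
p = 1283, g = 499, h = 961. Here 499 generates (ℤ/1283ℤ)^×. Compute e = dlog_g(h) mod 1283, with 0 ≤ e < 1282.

1082

Baby-step giant-step with m = ceil(sqrt(1282)) = 36.
Baby table (499^j mod 1283 for j=0..35):
  0:1  1:499  2:99  3:647  4:820  5:1186  6:351  7:661
  8:108  9:6  10:428  11:594  12:33  13:1071  14:701  15:823
  16:117  17:648  18:36  19:2  20:998  21:198  22:11  23:357
  24:1089  25:702  26:39  27:216  28:12  29:856  30:1188  31:66
  32:859  33:119  34:363  35:234
Giant step factor: 499^(-36) ≡ 987 (mod 1283).
Scan 961·987^i mod 1283 for i = 0, 1, …:
  i=0: 961   i=1: 370   i=2: 818   i=3: 359
  i=4: 225   i=5: 116   i=6: 305   i=7: 813
  i=8: 556   i=9: 931     …   i=29: 4
  i=30: 99
Match at i=30, j=2: e = 30·36 + 2 = 1082.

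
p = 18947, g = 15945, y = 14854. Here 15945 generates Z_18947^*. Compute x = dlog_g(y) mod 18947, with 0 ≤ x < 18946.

2489

Baby-step giant-step with m = ceil(sqrt(18946)) = 138.
Baby table (15945^j mod 18947 for j=0..137):
  0:1  1:15945  2:12179  3:6352  4:10925  5:407  6:9741  7:11686
  8:8472  9:12877  10:14073  11:4664  12:505  13:18697  14:11567  15:5717
  16:3548  17:16065  18:11932  19:8913  20:15285  21:4064  22:1740  23:5892
  24:8714  25:6379  26:5659  27:7141  28:10722  29:3509  30:514  31:10626
  32:7496  33:6044  34:7138  35:781  36:4866  37:405  38:15745  39:6275
  40:14715  41:9974  42:13259  43:4129  44:15027  45:1753  46:4760  47:15465
  48:13167  49:15055  50:12432  51:4726  52:3851  53:15915  54:7504  55:975
  56:9835  57:13703  58:16478  59:3661  60:17885  61:5028  62:6703  63:18255
  64:12161  65:3547  66:120  67:18700  68:2561  69:4360  70:3657  71:10946
  72:13153  73:242  74:12449  75:10533  76:2477  77:10217  78:3759  79:7894
  80:4909  81:3948  82:8926  83:14153  84:10815  85:8528  86:15288  87:14005
  88:383  89:6001  90:3595  91:7600  92:15935  93:4305  94:17191  95:4246
  96:4839  97:5671  98:9011  99:5294  100:3945  101:17932  102:15510  103:10706
  104:13647  105:14067  106:3729  107:3219  108:18479  109:2858  110:3275  111:1943
  112:2790  113:17941  114:7439  115:6635  116:13974  117:17657  118:7392  119:15100
  120:9971  121:3318  122:5486  123:14918  124:6872  125:3539  126:5189  127:16003
  128:8586  129:11695  130:401  131:8806  132:14400  133:8254  134:4168  135:11631
  136:3059  137:6177
Giant step factor: 15945^(-138) ≡ 15532 (mod 18947).
Scan 14854·15532^i mod 18947 for i = 0, 1, …:
  i=0: 14854   i=1: 13656   i=2: 12274   i=3: 14001
  i=4: 8813   i=5: 10388   i=6: 12711   i=7: 18459
  i=8: 18131   i=9: 1431     …   i=17: 13432
  i=18: 407
Match at i=18, j=5: x = 18·138 + 5 = 2489.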